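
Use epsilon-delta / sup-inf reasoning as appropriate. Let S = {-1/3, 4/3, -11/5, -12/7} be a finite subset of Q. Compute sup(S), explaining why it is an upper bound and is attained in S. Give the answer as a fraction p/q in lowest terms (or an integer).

S is finite, so sup(S) = max(S).
Sorted decreasing:
4/3, -1/3, -12/7, -11/5
The extremum is 4/3.
For every x in S, x <= 4/3. And 4/3 is in S, so it is attained.
Therefore sup(S) = 4/3.

4/3


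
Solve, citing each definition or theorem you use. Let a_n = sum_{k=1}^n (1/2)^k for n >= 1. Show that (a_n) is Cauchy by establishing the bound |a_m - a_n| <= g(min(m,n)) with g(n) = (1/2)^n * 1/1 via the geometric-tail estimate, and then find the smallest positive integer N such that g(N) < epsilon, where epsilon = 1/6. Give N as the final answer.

For m > n >= 1: |a_m - a_n| = sum_{k=n+1}^m (1/2)^k < sum_{k=n+1}^infinity (1/2)^k = (1/2)^(n+1) / (1 - 1/2) = (1/2)^n * (1/2) * (2/1) = (1/2)^n * 1/1.
So g(n) = (1/2)^n / 1. Since g(n) -> 0, (a_n) is Cauchy.
Now solve g(N) < 1/6: (1/2)^N / 1 < 1/6 <=> 2^N > 1 / (1 * 1/6) = 6.
Check powers of 2: 2^2 = 4 <= 6, 2^3 = 8 > 6.
So the smallest such N is 3. Check: g(3) = 1/(1 * 8) = 1/8 < 1/6.

3


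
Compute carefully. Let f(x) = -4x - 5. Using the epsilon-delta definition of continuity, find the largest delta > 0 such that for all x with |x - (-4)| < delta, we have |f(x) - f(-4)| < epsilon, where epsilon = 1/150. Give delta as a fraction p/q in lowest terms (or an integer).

We compute f(-4) = -4*(-4) - 5 = 11.
|f(x) - f(-4)| = |-4x - 5 - (11)| = |-4(x - (-4))| = 4|x - (-4)|.
We need 4|x - (-4)| < 1/150, i.e. |x - (-4)| < 1/150 / 4 = 1/600.
So any delta <= 1/600 works. Conversely, if delta > 1/600, then x = -4 + 1/600 satisfies |x - (-4)| = 1/600 < delta but |f(x) - f(-4)| = 4 * 1/600 = 1/150, which is not < 1/150; so no larger delta works.
Hence the largest such delta is 1/600.

1/600


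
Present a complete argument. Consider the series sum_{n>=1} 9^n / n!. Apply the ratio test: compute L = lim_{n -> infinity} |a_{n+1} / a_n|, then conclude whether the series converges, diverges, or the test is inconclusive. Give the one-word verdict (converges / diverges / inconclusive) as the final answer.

Let a_n denote the general term. Form the ratio a_{n+1}/a_n and simplify:
a_{n+1}/a_n = 9/(n + 1)
Take the limit as n -> infinity: L = 0.
Since L = 0 < 1, the ratio test implies the series converges.

converges


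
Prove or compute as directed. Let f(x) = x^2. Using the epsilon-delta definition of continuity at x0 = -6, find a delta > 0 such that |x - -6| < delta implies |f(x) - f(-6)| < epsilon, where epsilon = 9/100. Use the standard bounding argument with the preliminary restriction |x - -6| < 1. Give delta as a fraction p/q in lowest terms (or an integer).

Factor: |x^2 - (-6)^2| = |x - -6| * |x + -6|.
Impose |x - -6| < 1 first. Then |x + -6| = |(x - -6) + 2*(-6)| <= |x - -6| + 2*|-6| < 1 + 12 = 13.
So |x^2 - (-6)^2| < delta * 13.
We need delta * 13 <= 9/100, i.e. delta <= 9/100/13 = 9/1300.
Since 9/1300 < 1, this is tighter than 1; take delta = 9/1300.
So delta = 9/1300 works.

9/1300


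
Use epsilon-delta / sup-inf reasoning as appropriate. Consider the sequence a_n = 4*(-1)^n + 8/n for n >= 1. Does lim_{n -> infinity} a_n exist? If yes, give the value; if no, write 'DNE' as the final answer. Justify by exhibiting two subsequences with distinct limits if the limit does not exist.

Examine the behaviour of a_n along subsequences.
a_{2k} = 4 + 8/(2k) -> 4. a_{2k+1} = -4 + 8/(2k+1) -> -4.
Since these two subsequential limits are 4 and -4, distinct, the full sequence cannot converge (a convergent sequence has all subsequences tending to the same limit). So lim a_n does not exist.

DNE


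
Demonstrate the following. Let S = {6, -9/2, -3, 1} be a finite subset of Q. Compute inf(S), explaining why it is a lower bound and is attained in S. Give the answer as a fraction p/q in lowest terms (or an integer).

S is finite, so inf(S) = min(S).
Sorted increasing:
-9/2, -3, 1, 6
The extremum is -9/2.
For every x in S, x >= -9/2. And -9/2 is in S, so it is attained.
Therefore inf(S) = -9/2.

-9/2


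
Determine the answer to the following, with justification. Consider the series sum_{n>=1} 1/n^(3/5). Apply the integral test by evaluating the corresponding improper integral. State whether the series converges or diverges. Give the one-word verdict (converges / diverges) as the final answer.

Let f(x) = x^(-3/5). Then f is positive, continuous, and decreasing on [1, infinity), so the integral test applies.
Compute the improper integral int_{1}^infinity f(x) dx:
  antiderivative F(x) = 5*x^(2/5)/2.
  As x -> infinity, F(x) -> infinity (since p = 3/5 < 1).
  So the integral diverges. By the integral test, the series diverges.

diverges


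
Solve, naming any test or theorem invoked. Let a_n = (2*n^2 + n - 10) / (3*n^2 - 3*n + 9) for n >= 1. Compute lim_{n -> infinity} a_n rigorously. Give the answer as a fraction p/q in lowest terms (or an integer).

Divide numerator and denominator by n^2, the highest power:
numerator / n^2 = 2 + 1/n - 10/n^2
denominator / n^2 = 3 - 3/n + 9/n^2
As n -> infinity, all terms of the form c/n^k (k >= 1) tend to 0.
So numerator / n^2 -> 2 and denominator / n^2 -> 3.
Therefore lim a_n = 2/3.

2/3


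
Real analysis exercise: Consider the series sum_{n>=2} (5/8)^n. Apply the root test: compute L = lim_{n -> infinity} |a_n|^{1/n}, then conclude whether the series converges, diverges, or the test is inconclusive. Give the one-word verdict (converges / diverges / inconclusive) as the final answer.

Let a_n denote the general term. Form |a_n|^(1/n) and simplify:
|a_n|^(1/n) = 5/8
Take the limit as n -> infinity: L = 5/8.
Since L = 5/8 < 1, the root test implies convergence.

converges


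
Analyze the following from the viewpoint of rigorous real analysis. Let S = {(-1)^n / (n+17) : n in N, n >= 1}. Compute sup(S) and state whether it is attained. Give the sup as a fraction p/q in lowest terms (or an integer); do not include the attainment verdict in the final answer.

Analysis:
- Values: -1/18, 1/19, -1/20, 1/21, -1/22, ...
- Positive terms (even n): 1/(2+17), 1/(4+17), ... decreasing -> max = 1/19 (n=2).
- Negative terms (odd n): -1/(1+17), -1/(3+17), ... increasing -> min = -1/18 (n=1).
- So sup = 1/19 (attained at n=2); inf = -1/18 (attained at n=1).
Conclusion: sup(S) = 1/19, attained in S.

1/19


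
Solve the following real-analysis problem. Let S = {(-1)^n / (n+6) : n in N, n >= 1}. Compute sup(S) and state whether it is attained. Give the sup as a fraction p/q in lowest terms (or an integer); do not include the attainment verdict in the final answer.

Analysis:
- Values: -1/7, 1/8, -1/9, 1/10, -1/11, ...
- Positive terms (even n): 1/(2+6), 1/(4+6), ... decreasing -> max = 1/8 (n=2).
- Negative terms (odd n): -1/(1+6), -1/(3+6), ... increasing -> min = -1/7 (n=1).
- So sup = 1/8 (attained at n=2); inf = -1/7 (attained at n=1).
Conclusion: sup(S) = 1/8, attained in S.

1/8


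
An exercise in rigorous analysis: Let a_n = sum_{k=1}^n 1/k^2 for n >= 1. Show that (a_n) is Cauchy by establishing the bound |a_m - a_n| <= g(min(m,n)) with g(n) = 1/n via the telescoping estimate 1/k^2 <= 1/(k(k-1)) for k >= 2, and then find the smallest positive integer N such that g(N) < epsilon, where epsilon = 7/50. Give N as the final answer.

For m > n >= 1: |a_m - a_n| = sum_{k=n+1}^m 1/k^2.
Use 1/k^2 <= 1/(k(k-1)) = 1/(k-1) - 1/k for k >= 2:
sum_{k=n+1}^m 1/k^2 <= sum_{k=n+1}^m (1/(k-1) - 1/k) = 1/n - 1/m <= 1/n.
By symmetry the same bound holds with n,m swapped, so |a_m - a_n| <= 1/min(m,n) = g(min(m,n)). Since g(n) -> 0, (a_n) is Cauchy.
Now solve g(N) < 7/50: 1/N < 7/50 <=> N > 1/(7/50) = 50/7.
The smallest integer strictly greater than 50/7 is N = 8.
Check: g(8) = 1/8 < 7/50; g(7) = 1/7 >= 7/50. So N = 8.

8


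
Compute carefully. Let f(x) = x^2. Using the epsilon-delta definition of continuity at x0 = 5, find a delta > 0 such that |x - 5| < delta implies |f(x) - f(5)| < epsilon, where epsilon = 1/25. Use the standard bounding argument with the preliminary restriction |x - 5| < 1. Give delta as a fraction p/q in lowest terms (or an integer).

Factor: |x^2 - (5)^2| = |x - 5| * |x + 5|.
Impose |x - 5| < 1 first. Then |x + 5| = |(x - 5) + 2*(5)| <= |x - 5| + 2*|5| < 1 + 10 = 11.
So |x^2 - (5)^2| < delta * 11.
We need delta * 11 <= 1/25, i.e. delta <= 1/25/11 = 1/275.
Since 1/275 < 1, this is tighter than 1; take delta = 1/275.
So delta = 1/275 works.

1/275


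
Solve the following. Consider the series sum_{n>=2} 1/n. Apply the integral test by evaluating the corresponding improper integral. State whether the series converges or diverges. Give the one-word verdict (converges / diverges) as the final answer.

Let f(x) = 1/x. Then f is positive, continuous, and decreasing on [2, infinity), so the integral test applies.
Compute the improper integral int_{2}^infinity f(x) dx:
  antiderivative F(x) = log(x).
  As x -> infinity, log(x) -> infinity.
  So int = infinity - log(2) = infinity. By the integral test, the series diverges.

diverges


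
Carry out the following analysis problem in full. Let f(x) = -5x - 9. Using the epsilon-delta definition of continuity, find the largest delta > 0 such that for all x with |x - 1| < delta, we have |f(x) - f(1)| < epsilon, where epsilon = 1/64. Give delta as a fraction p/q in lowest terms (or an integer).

We compute f(1) = -5*(1) - 9 = -14.
|f(x) - f(1)| = |-5x - 9 - (-14)| = |-5(x - 1)| = 5|x - 1|.
We need 5|x - 1| < 1/64, i.e. |x - 1| < 1/64 / 5 = 1/320.
So any delta <= 1/320 works. Conversely, if delta > 1/320, then x = 1 + 1/320 satisfies |x - 1| = 1/320 < delta but |f(x) - f(1)| = 5 * 1/320 = 1/64, which is not < 1/64; so no larger delta works.
Hence the largest such delta is 1/320.

1/320


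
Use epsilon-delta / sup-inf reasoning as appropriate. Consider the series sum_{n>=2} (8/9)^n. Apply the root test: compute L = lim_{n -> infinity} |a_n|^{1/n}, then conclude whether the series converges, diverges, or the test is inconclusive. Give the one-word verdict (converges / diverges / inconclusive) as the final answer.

Let a_n denote the general term. Form |a_n|^(1/n) and simplify:
|a_n|^(1/n) = 8/9
Take the limit as n -> infinity: L = 8/9.
Since L = 8/9 < 1, the root test implies convergence.

converges


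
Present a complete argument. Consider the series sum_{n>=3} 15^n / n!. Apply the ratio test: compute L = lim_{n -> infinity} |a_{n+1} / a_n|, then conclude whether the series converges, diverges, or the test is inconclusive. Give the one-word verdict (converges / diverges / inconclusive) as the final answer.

Let a_n denote the general term. Form the ratio a_{n+1}/a_n and simplify:
a_{n+1}/a_n = 15/(n + 1)
Take the limit as n -> infinity: L = 0.
Since L = 0 < 1, the ratio test implies the series converges.

converges


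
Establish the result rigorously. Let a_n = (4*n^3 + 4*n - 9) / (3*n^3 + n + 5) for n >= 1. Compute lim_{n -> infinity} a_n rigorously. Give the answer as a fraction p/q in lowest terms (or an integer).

Divide numerator and denominator by n^3, the highest power:
numerator / n^3 = 4 + 4/n^2 - 9/n^3
denominator / n^3 = 3 + n^(-2) + 5/n^3
As n -> infinity, all terms of the form c/n^k (k >= 1) tend to 0.
So numerator / n^3 -> 4 and denominator / n^3 -> 3.
Therefore lim a_n = 4/3.

4/3


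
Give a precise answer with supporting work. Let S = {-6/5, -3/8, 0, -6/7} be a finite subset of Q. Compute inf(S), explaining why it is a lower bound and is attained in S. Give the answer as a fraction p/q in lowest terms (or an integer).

S is finite, so inf(S) = min(S).
Sorted increasing:
-6/5, -6/7, -3/8, 0
The extremum is -6/5.
For every x in S, x >= -6/5. And -6/5 is in S, so it is attained.
Therefore inf(S) = -6/5.

-6/5


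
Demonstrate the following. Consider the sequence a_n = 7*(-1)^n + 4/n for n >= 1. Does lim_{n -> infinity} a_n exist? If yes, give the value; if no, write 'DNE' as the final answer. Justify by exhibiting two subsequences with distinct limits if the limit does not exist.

Examine the behaviour of a_n along subsequences.
a_{2k} = 7 + 4/(2k) -> 7. a_{2k+1} = -7 + 4/(2k+1) -> -7.
Since these two subsequential limits are 7 and -7, distinct, the full sequence cannot converge (a convergent sequence has all subsequences tending to the same limit). So lim a_n does not exist.

DNE


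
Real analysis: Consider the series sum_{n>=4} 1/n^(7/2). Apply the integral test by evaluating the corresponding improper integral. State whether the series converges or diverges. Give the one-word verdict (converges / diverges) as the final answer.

Let f(x) = x^(-7/2). Then f is positive, continuous, and decreasing on [4, infinity), so the integral test applies.
Compute the improper integral int_{4}^infinity f(x) dx:
  antiderivative F(x) = -2/(5*x^(5/2)).
  As x -> infinity, F(x) -> 0 (since p = 7/2 > 1).
  So int = F(infinity) - F(4) = 0 - (-1/80) = 1/80.
  Finite, so by the integral test, the series converges.

converges


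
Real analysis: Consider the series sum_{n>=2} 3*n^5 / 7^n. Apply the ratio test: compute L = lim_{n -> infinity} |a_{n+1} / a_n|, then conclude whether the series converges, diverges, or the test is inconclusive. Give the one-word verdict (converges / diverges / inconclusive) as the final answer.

Let a_n denote the general term. Form the ratio a_{n+1}/a_n and simplify:
a_{n+1}/a_n = (n + 1)^5/(7*n^5)
Take the limit as n -> infinity: L = 1/7.
Since L = 1/7 < 1, the ratio test implies the series converges.

converges


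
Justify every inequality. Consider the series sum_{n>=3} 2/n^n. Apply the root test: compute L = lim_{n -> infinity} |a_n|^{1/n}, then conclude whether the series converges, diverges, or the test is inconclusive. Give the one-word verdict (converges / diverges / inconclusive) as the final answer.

Let a_n denote the general term. Form |a_n|^(1/n) and simplify:
|a_n|^(1/n) = 2^(1/n)/n
Take the limit as n -> infinity: L = 0.
Since L = 0 < 1, the root test implies convergence.

converges


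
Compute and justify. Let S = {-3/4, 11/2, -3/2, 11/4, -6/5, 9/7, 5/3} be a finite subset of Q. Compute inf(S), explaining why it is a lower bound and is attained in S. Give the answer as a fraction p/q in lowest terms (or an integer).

S is finite, so inf(S) = min(S).
Sorted increasing:
-3/2, -6/5, -3/4, 9/7, 5/3, 11/4, 11/2
The extremum is -3/2.
For every x in S, x >= -3/2. And -3/2 is in S, so it is attained.
Therefore inf(S) = -3/2.

-3/2


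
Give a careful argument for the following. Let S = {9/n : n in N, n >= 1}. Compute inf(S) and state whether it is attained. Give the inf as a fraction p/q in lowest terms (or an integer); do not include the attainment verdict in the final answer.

Analysis:
- Values: 9, 9/2, 3, 9/4, ... strictly decreasing.
- The maximum is 9 (n=1); sup = 9 (attained).
- The set is bounded below by 0; 9/n -> 0 so 0 is the greatest lower bound.
- 0 is not in the set, so inf = 0 is not attained.
Conclusion: inf(S) = 0, not attained in S.

0


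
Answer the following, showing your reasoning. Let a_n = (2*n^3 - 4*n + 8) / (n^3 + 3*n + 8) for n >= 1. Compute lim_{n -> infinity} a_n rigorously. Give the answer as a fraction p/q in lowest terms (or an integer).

Divide numerator and denominator by n^3, the highest power:
numerator / n^3 = 2 - 4/n^2 + 8/n^3
denominator / n^3 = 1 + 3/n^2 + 8/n^3
As n -> infinity, all terms of the form c/n^k (k >= 1) tend to 0.
So numerator / n^3 -> 2 and denominator / n^3 -> 1.
Therefore lim a_n = 2.

2


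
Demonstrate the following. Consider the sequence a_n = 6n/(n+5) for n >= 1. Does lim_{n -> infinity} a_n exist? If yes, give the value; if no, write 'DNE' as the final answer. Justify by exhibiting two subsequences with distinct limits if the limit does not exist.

Examine the behaviour of a_n along subsequences.
Even-n subsequence a_{2k} = 6(2k)/(2k+5) -> 6. Odd-n subsequence a_{2k+1} = 6(2k+1)/(2k+6) -> 6. Both tend to 6, which suggests the limit is 6; verify directly.
|a_n - 6| = |6n - 6(n+5)| / (n+5) = 30/(n+5) < 30/n for every n >= 1.
Given epsilon > 0, choose a positive integer N > 30/epsilon. Then for all n >= N, |a_n - 6| < 30/n <= 30/N < epsilon.
So by the definition of the limit, lim a_n exists and equals 6.

6


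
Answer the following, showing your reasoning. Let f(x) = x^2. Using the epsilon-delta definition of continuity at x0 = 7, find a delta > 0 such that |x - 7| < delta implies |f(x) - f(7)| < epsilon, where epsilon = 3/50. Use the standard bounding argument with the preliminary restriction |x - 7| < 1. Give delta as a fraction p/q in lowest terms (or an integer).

Factor: |x^2 - (7)^2| = |x - 7| * |x + 7|.
Impose |x - 7| < 1 first. Then |x + 7| = |(x - 7) + 2*(7)| <= |x - 7| + 2*|7| < 1 + 14 = 15.
So |x^2 - (7)^2| < delta * 15.
We need delta * 15 <= 3/50, i.e. delta <= 3/50/15 = 1/250.
Since 1/250 < 1, this is tighter than 1; take delta = 1/250.
So delta = 1/250 works.

1/250


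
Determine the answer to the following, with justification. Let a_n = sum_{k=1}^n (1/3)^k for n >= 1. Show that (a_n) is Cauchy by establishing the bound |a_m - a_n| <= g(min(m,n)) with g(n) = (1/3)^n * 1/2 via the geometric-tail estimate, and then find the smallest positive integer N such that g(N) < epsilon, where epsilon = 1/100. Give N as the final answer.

For m > n >= 1: |a_m - a_n| = sum_{k=n+1}^m (1/3)^k < sum_{k=n+1}^infinity (1/3)^k = (1/3)^(n+1) / (1 - 1/3) = (1/3)^n * (1/3) * (3/2) = (1/3)^n * 1/2.
So g(n) = (1/3)^n / 2. Since g(n) -> 0, (a_n) is Cauchy.
Now solve g(N) < 1/100: (1/3)^N / 2 < 1/100 <=> 3^N > 1 / (2 * 1/100) = 50.
Check powers of 3: 3^3 = 27 <= 50, 3^4 = 81 > 50.
So the smallest such N is 4. Check: g(4) = 1/(2 * 81) = 1/162 < 1/100.

4


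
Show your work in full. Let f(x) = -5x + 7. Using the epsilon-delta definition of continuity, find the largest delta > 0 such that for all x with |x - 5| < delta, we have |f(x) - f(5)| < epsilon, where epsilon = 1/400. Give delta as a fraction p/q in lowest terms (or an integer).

We compute f(5) = -5*(5) + 7 = -18.
|f(x) - f(5)| = |-5x + 7 - (-18)| = |-5(x - 5)| = 5|x - 5|.
We need 5|x - 5| < 1/400, i.e. |x - 5| < 1/400 / 5 = 1/2000.
So any delta <= 1/2000 works. Conversely, if delta > 1/2000, then x = 5 + 1/2000 satisfies |x - 5| = 1/2000 < delta but |f(x) - f(5)| = 5 * 1/2000 = 1/400, which is not < 1/400; so no larger delta works.
Hence the largest such delta is 1/2000.

1/2000


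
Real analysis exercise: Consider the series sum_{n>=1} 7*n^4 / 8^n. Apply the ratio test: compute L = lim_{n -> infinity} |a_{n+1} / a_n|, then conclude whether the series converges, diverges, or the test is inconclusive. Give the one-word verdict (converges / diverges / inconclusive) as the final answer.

Let a_n denote the general term. Form the ratio a_{n+1}/a_n and simplify:
a_{n+1}/a_n = (n + 1)^4/(8*n^4)
Take the limit as n -> infinity: L = 1/8.
Since L = 1/8 < 1, the ratio test implies the series converges.

converges


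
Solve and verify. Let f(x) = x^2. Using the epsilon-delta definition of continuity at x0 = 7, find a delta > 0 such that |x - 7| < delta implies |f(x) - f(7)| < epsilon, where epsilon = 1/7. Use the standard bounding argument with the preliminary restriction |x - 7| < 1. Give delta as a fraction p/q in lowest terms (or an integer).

Factor: |x^2 - (7)^2| = |x - 7| * |x + 7|.
Impose |x - 7| < 1 first. Then |x + 7| = |(x - 7) + 2*(7)| <= |x - 7| + 2*|7| < 1 + 14 = 15.
So |x^2 - (7)^2| < delta * 15.
We need delta * 15 <= 1/7, i.e. delta <= 1/7/15 = 1/105.
Since 1/105 < 1, this is tighter than 1; take delta = 1/105.
So delta = 1/105 works.

1/105


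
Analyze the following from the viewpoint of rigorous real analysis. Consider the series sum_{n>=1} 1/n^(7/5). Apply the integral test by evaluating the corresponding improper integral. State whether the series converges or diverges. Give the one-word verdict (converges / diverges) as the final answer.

Let f(x) = x^(-7/5). Then f is positive, continuous, and decreasing on [1, infinity), so the integral test applies.
Compute the improper integral int_{1}^infinity f(x) dx:
  antiderivative F(x) = -5/(2*x^(2/5)).
  As x -> infinity, F(x) -> 0 (since p = 7/5 > 1).
  So int = F(infinity) - F(1) = 0 - (-5/2) = 5/2.
  Finite, so by the integral test, the series converges.

converges


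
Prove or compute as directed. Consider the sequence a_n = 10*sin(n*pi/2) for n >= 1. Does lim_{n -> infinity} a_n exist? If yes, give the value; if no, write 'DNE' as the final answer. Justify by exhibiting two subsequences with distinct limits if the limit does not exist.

Examine the behaviour of a_n along subsequences.
a_{4k+1} = 10*sin(pi/2 + 2k*pi) = 10 -> 10. a_{4k+3} = 10*sin(3pi/2 + 2k*pi) = -10 -> -10.
Since these two subsequential limits are 10 and -10, distinct, the full sequence cannot converge (a convergent sequence has all subsequences tending to the same limit). So lim a_n does not exist.

DNE


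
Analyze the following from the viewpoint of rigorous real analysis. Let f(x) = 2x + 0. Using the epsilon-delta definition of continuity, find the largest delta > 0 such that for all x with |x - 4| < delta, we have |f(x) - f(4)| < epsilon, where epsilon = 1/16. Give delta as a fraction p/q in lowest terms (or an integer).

We compute f(4) = 2*(4) + 0 = 8.
|f(x) - f(4)| = |2x + 0 - (8)| = |2(x - 4)| = 2|x - 4|.
We need 2|x - 4| < 1/16, i.e. |x - 4| < 1/16 / 2 = 1/32.
So any delta <= 1/32 works. Conversely, if delta > 1/32, then x = 4 + 1/32 satisfies |x - 4| = 1/32 < delta but |f(x) - f(4)| = 2 * 1/32 = 1/16, which is not < 1/16; so no larger delta works.
Hence the largest such delta is 1/32.

1/32


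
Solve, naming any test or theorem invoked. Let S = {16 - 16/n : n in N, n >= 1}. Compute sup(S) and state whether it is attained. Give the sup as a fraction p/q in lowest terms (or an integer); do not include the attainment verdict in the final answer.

Analysis:
- Values: 0, 8, 32/3, 12, ... strictly increasing.
- Minimum is 0 (n=1); inf = 0 (attained).
- 16 - 16/n -> 16 from below; sup = 16, not attained.
Conclusion: sup(S) = 16, not attained in S.

16


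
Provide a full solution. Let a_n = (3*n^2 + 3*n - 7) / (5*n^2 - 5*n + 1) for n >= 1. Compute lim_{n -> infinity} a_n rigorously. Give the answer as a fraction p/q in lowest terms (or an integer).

Divide numerator and denominator by n^2, the highest power:
numerator / n^2 = 3 + 3/n - 7/n^2
denominator / n^2 = 5 - 5/n + n^(-2)
As n -> infinity, all terms of the form c/n^k (k >= 1) tend to 0.
So numerator / n^2 -> 3 and denominator / n^2 -> 5.
Therefore lim a_n = 3/5.

3/5


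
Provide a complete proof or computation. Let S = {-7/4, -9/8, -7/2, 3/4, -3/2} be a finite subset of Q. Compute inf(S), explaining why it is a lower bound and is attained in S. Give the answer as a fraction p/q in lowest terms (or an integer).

S is finite, so inf(S) = min(S).
Sorted increasing:
-7/2, -7/4, -3/2, -9/8, 3/4
The extremum is -7/2.
For every x in S, x >= -7/2. And -7/2 is in S, so it is attained.
Therefore inf(S) = -7/2.

-7/2


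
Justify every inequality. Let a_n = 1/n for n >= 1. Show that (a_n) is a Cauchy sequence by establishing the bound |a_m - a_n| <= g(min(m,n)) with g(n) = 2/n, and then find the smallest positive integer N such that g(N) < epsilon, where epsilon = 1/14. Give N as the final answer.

For any m, n >= 1, by the triangle inequality:
|a_m - a_n| = |1/m - 1/n| <= 1/m + 1/n <= 2/min(m,n).
So g(n) = 2/n bounds the Cauchy difference. Since g(n) -> 0, (a_n) is Cauchy.
Now solve g(N) < 1/14: 2/N < 1/14 <=> N > 2 / (1/14) = 28.
The smallest integer strictly greater than 28 is N = 29.
Check: g(29) = 2/29 = 2/29 < 1/14; g(28) = 1/14 >= 1/14. So N = 29.

29


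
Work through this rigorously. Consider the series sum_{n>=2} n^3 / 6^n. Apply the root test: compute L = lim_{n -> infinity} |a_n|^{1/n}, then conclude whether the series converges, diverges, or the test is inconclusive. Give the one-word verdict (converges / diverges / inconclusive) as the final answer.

Let a_n denote the general term. Form |a_n|^(1/n) and simplify:
|a_n|^(1/n) = n^(3/n)/6
Take the limit as n -> infinity: L = 1/6.
Since L = 1/6 < 1, the root test implies convergence.

converges


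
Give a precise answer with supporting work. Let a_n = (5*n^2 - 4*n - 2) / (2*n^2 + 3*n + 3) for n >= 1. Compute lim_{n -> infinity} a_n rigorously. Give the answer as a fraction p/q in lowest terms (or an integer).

Divide numerator and denominator by n^2, the highest power:
numerator / n^2 = 5 - 4/n - 2/n^2
denominator / n^2 = 2 + 3/n + 3/n^2
As n -> infinity, all terms of the form c/n^k (k >= 1) tend to 0.
So numerator / n^2 -> 5 and denominator / n^2 -> 2.
Therefore lim a_n = 5/2.

5/2


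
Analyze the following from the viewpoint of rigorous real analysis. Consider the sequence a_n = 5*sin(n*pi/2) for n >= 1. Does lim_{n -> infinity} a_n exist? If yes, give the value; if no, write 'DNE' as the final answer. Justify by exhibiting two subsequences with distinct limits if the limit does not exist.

Examine the behaviour of a_n along subsequences.
a_{4k+1} = 5*sin(pi/2 + 2k*pi) = 5 -> 5. a_{4k+3} = 5*sin(3pi/2 + 2k*pi) = -5 -> -5.
Since these two subsequential limits are 5 and -5, distinct, the full sequence cannot converge (a convergent sequence has all subsequences tending to the same limit). So lim a_n does not exist.

DNE


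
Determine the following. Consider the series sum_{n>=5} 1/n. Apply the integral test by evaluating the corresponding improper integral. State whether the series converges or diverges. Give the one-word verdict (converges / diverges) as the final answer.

Let f(x) = 1/x. Then f is positive, continuous, and decreasing on [5, infinity), so the integral test applies.
Compute the improper integral int_{5}^infinity f(x) dx:
  antiderivative F(x) = log(x).
  As x -> infinity, log(x) -> infinity.
  So int = infinity - log(5) = infinity. By the integral test, the series diverges.

diverges


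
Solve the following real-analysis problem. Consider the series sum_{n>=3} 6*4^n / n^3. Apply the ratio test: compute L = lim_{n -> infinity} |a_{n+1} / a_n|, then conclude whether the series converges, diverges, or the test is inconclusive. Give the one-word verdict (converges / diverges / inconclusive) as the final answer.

Let a_n denote the general term. Form the ratio a_{n+1}/a_n and simplify:
a_{n+1}/a_n = 4*n^3/(n + 1)^3
Take the limit as n -> infinity: L = 4.
Since L = 4 > 1 (or L = infinity), the ratio test implies the series diverges.

diverges


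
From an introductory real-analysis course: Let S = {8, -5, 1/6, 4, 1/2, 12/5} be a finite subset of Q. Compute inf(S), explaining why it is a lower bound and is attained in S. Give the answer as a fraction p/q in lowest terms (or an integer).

S is finite, so inf(S) = min(S).
Sorted increasing:
-5, 1/6, 1/2, 12/5, 4, 8
The extremum is -5.
For every x in S, x >= -5. And -5 is in S, so it is attained.
Therefore inf(S) = -5.

-5


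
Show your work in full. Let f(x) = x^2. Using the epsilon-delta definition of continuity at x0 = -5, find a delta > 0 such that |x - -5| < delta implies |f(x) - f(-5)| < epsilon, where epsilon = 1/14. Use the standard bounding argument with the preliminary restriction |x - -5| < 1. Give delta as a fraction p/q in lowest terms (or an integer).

Factor: |x^2 - (-5)^2| = |x - -5| * |x + -5|.
Impose |x - -5| < 1 first. Then |x + -5| = |(x - -5) + 2*(-5)| <= |x - -5| + 2*|-5| < 1 + 10 = 11.
So |x^2 - (-5)^2| < delta * 11.
We need delta * 11 <= 1/14, i.e. delta <= 1/14/11 = 1/154.
Since 1/154 < 1, this is tighter than 1; take delta = 1/154.
So delta = 1/154 works.

1/154


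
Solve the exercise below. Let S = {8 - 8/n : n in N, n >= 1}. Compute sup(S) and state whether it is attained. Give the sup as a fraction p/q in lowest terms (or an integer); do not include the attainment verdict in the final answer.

Analysis:
- Values: 0, 4, 16/3, 6, ... strictly increasing.
- Minimum is 0 (n=1); inf = 0 (attained).
- 8 - 8/n -> 8 from below; sup = 8, not attained.
Conclusion: sup(S) = 8, not attained in S.

8


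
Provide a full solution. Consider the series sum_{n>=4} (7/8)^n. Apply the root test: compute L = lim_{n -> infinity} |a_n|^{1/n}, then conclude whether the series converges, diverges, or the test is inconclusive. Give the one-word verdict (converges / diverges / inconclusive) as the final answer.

Let a_n denote the general term. Form |a_n|^(1/n) and simplify:
|a_n|^(1/n) = 7/8
Take the limit as n -> infinity: L = 7/8.
Since L = 7/8 < 1, the root test implies convergence.

converges


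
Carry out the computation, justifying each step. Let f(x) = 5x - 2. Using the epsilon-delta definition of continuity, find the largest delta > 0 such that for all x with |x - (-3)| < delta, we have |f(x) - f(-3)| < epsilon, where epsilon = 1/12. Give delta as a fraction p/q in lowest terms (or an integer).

We compute f(-3) = 5*(-3) - 2 = -17.
|f(x) - f(-3)| = |5x - 2 - (-17)| = |5(x - (-3))| = 5|x - (-3)|.
We need 5|x - (-3)| < 1/12, i.e. |x - (-3)| < 1/12 / 5 = 1/60.
So any delta <= 1/60 works. Conversely, if delta > 1/60, then x = -3 + 1/60 satisfies |x - (-3)| = 1/60 < delta but |f(x) - f(-3)| = 5 * 1/60 = 1/12, which is not < 1/12; so no larger delta works.
Hence the largest such delta is 1/60.

1/60


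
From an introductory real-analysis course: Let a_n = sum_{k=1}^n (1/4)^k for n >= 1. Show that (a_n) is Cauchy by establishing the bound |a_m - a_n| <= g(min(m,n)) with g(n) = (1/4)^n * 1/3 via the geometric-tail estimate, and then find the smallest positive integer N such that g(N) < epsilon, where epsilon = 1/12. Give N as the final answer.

For m > n >= 1: |a_m - a_n| = sum_{k=n+1}^m (1/4)^k < sum_{k=n+1}^infinity (1/4)^k = (1/4)^(n+1) / (1 - 1/4) = (1/4)^n * (1/4) * (4/3) = (1/4)^n * 1/3.
So g(n) = (1/4)^n / 3. Since g(n) -> 0, (a_n) is Cauchy.
Now solve g(N) < 1/12: (1/4)^N / 3 < 1/12 <=> 4^N > 1 / (3 * 1/12) = 4.
Check powers of 4: 4^1 = 4 <= 4, 4^2 = 16 > 4.
So the smallest such N is 2. Check: g(2) = 1/(3 * 16) = 1/48 < 1/12.

2


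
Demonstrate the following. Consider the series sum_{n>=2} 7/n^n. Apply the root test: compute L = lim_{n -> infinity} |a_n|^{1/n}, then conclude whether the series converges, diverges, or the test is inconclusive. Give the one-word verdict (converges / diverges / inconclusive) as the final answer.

Let a_n denote the general term. Form |a_n|^(1/n) and simplify:
|a_n|^(1/n) = 7^(1/n)/n
Take the limit as n -> infinity: L = 0.
Since L = 0 < 1, the root test implies convergence.

converges


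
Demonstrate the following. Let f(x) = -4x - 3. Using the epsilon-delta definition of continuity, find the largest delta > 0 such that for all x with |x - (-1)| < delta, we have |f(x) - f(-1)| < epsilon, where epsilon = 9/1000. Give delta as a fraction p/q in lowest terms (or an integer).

We compute f(-1) = -4*(-1) - 3 = 1.
|f(x) - f(-1)| = |-4x - 3 - (1)| = |-4(x - (-1))| = 4|x - (-1)|.
We need 4|x - (-1)| < 9/1000, i.e. |x - (-1)| < 9/1000 / 4 = 9/4000.
So any delta <= 9/4000 works. Conversely, if delta > 9/4000, then x = -1 + 9/4000 satisfies |x - (-1)| = 9/4000 < delta but |f(x) - f(-1)| = 4 * 9/4000 = 9/1000, which is not < 9/1000; so no larger delta works.
Hence the largest such delta is 9/4000.

9/4000


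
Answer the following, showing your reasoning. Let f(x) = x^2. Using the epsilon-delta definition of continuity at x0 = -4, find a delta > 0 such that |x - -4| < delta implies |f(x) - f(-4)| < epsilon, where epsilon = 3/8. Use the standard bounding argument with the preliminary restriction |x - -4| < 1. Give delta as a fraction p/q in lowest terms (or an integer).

Factor: |x^2 - (-4)^2| = |x - -4| * |x + -4|.
Impose |x - -4| < 1 first. Then |x + -4| = |(x - -4) + 2*(-4)| <= |x - -4| + 2*|-4| < 1 + 8 = 9.
So |x^2 - (-4)^2| < delta * 9.
We need delta * 9 <= 3/8, i.e. delta <= 3/8/9 = 1/24.
Since 1/24 < 1, this is tighter than 1; take delta = 1/24.
So delta = 1/24 works.

1/24


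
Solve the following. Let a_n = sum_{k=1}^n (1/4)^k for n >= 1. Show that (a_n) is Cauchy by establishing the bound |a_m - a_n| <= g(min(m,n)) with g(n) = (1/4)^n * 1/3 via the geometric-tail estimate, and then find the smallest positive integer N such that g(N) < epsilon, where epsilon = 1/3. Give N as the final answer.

For m > n >= 1: |a_m - a_n| = sum_{k=n+1}^m (1/4)^k < sum_{k=n+1}^infinity (1/4)^k = (1/4)^(n+1) / (1 - 1/4) = (1/4)^n * (1/4) * (4/3) = (1/4)^n * 1/3.
So g(n) = (1/4)^n / 3. Since g(n) -> 0, (a_n) is Cauchy.
Now solve g(N) < 1/3: (1/4)^N / 3 < 1/3 <=> 4^N > 1 / (3 * 1/3) = 1.
Check powers of 4: 4^0 = 1 <= 1, 4^1 = 4 > 1.
So the smallest such N is 1. Check: g(1) = 1/(3 * 4) = 1/12 < 1/3.

1


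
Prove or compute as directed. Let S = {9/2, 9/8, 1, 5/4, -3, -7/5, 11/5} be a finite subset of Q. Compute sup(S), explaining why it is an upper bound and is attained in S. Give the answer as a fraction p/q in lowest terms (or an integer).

S is finite, so sup(S) = max(S).
Sorted decreasing:
9/2, 11/5, 5/4, 9/8, 1, -7/5, -3
The extremum is 9/2.
For every x in S, x <= 9/2. And 9/2 is in S, so it is attained.
Therefore sup(S) = 9/2.

9/2


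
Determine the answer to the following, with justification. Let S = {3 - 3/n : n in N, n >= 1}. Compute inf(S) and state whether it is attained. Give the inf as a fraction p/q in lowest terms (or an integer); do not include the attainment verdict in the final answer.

Analysis:
- Values: 0, 3/2, 2, 9/4, ... strictly increasing.
- Minimum is 0 (n=1); inf = 0 (attained).
- 3 - 3/n -> 3 from below; sup = 3, not attained.
Conclusion: inf(S) = 0, attained in S.

0


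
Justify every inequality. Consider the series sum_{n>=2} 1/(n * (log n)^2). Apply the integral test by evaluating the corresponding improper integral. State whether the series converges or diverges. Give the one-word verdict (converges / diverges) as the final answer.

Let f(x) = 1/(x*log(x)^2). Then f is positive, continuous, and decreasing on [2, infinity), so the integral test applies.
Compute the improper integral int_{2}^infinity f(x) dx:
  antiderivative F(x) = -1/log(x).
  F(x) -> 0 as x -> infinity.  int = 0 - F(2) = 1/log(2) < infinity. By the integral test, the series converges.

converges


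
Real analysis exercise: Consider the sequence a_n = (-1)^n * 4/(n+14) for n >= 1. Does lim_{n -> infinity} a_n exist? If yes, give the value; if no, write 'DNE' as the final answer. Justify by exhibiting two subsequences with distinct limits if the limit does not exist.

Examine the behaviour of a_n along subsequences.
Even-n subsequence a_{2k} = 4/(2k+14) -> 0. Odd-n subsequence a_{2k+1} = -4/(2k+15) -> 0. Both tend to 0, which suggests the limit is 0; verify directly.
|a_n - 0| = 4/(n+14) < 4/n for every n >= 1.
Given epsilon > 0, choose a positive integer N > 4/epsilon. Then for all n >= N, |a_n| < 4/n <= 4/N < epsilon.
So by the definition of the limit, lim a_n exists and equals 0.

0


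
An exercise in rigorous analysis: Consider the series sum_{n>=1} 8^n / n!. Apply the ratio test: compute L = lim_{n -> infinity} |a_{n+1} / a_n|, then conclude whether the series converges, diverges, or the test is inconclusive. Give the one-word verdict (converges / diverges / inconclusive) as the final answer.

Let a_n denote the general term. Form the ratio a_{n+1}/a_n and simplify:
a_{n+1}/a_n = 8/(n + 1)
Take the limit as n -> infinity: L = 0.
Since L = 0 < 1, the ratio test implies the series converges.

converges


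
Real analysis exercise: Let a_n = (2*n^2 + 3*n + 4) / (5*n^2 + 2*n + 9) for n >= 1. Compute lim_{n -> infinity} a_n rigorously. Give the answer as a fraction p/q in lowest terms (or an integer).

Divide numerator and denominator by n^2, the highest power:
numerator / n^2 = 2 + 3/n + 4/n^2
denominator / n^2 = 5 + 2/n + 9/n^2
As n -> infinity, all terms of the form c/n^k (k >= 1) tend to 0.
So numerator / n^2 -> 2 and denominator / n^2 -> 5.
Therefore lim a_n = 2/5.

2/5


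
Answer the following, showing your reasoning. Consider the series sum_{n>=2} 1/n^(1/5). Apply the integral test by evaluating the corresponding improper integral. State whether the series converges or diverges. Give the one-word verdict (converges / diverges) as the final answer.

Let f(x) = x^(-1/5). Then f is positive, continuous, and decreasing on [2, infinity), so the integral test applies.
Compute the improper integral int_{2}^infinity f(x) dx:
  antiderivative F(x) = 5*x^(4/5)/4.
  As x -> infinity, F(x) -> infinity (since p = 1/5 < 1).
  So the integral diverges. By the integral test, the series diverges.

diverges


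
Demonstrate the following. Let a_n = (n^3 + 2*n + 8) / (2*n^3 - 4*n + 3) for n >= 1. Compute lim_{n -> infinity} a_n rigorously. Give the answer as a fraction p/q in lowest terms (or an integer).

Divide numerator and denominator by n^3, the highest power:
numerator / n^3 = 1 + 2/n^2 + 8/n^3
denominator / n^3 = 2 - 4/n^2 + 3/n^3
As n -> infinity, all terms of the form c/n^k (k >= 1) tend to 0.
So numerator / n^3 -> 1 and denominator / n^3 -> 2.
Therefore lim a_n = 1/2.

1/2


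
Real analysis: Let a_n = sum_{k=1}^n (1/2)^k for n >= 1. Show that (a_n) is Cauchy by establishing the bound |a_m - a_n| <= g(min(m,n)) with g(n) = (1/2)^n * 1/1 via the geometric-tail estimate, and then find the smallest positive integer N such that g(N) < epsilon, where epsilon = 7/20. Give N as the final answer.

For m > n >= 1: |a_m - a_n| = sum_{k=n+1}^m (1/2)^k < sum_{k=n+1}^infinity (1/2)^k = (1/2)^(n+1) / (1 - 1/2) = (1/2)^n * (1/2) * (2/1) = (1/2)^n * 1/1.
So g(n) = (1/2)^n / 1. Since g(n) -> 0, (a_n) is Cauchy.
Now solve g(N) < 7/20: (1/2)^N / 1 < 7/20 <=> 2^N > 1 / (1 * 7/20) = 20/7.
Check powers of 2: 2^1 = 2 <= 20/7, 2^2 = 4 > 20/7.
So the smallest such N is 2. Check: g(2) = 1/(1 * 4) = 1/4 < 7/20.

2


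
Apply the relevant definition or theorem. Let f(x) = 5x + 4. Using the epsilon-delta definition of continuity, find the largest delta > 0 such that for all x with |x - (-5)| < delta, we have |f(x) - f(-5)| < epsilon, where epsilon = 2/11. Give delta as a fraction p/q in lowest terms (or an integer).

We compute f(-5) = 5*(-5) + 4 = -21.
|f(x) - f(-5)| = |5x + 4 - (-21)| = |5(x - (-5))| = 5|x - (-5)|.
We need 5|x - (-5)| < 2/11, i.e. |x - (-5)| < 2/11 / 5 = 2/55.
So any delta <= 2/55 works. Conversely, if delta > 2/55, then x = -5 + 2/55 satisfies |x - (-5)| = 2/55 < delta but |f(x) - f(-5)| = 5 * 2/55 = 2/11, which is not < 2/11; so no larger delta works.
Hence the largest such delta is 2/55.

2/55


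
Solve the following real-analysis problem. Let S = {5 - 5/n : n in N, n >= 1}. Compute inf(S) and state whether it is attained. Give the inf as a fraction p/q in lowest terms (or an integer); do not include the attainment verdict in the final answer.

Analysis:
- Values: 0, 5/2, 10/3, 15/4, ... strictly increasing.
- Minimum is 0 (n=1); inf = 0 (attained).
- 5 - 5/n -> 5 from below; sup = 5, not attained.
Conclusion: inf(S) = 0, attained in S.

0


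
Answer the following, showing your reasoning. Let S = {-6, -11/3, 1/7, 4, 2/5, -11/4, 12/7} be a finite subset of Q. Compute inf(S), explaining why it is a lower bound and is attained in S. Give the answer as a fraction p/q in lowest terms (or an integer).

S is finite, so inf(S) = min(S).
Sorted increasing:
-6, -11/3, -11/4, 1/7, 2/5, 12/7, 4
The extremum is -6.
For every x in S, x >= -6. And -6 is in S, so it is attained.
Therefore inf(S) = -6.

-6


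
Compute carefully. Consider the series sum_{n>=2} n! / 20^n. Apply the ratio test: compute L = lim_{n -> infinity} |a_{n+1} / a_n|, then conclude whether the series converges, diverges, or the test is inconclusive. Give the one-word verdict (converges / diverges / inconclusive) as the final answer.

Let a_n denote the general term. Form the ratio a_{n+1}/a_n and simplify:
a_{n+1}/a_n = n/20 + 1/20
Take the limit as n -> infinity: L = infinity.
Since L = infinity > 1 (or L = infinity), the ratio test implies the series diverges.

diverges


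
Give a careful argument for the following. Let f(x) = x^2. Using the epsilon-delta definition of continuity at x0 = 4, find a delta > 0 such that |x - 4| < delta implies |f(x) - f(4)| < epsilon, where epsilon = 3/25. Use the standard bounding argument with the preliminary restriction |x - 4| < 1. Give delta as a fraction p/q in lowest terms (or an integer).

Factor: |x^2 - (4)^2| = |x - 4| * |x + 4|.
Impose |x - 4| < 1 first. Then |x + 4| = |(x - 4) + 2*(4)| <= |x - 4| + 2*|4| < 1 + 8 = 9.
So |x^2 - (4)^2| < delta * 9.
We need delta * 9 <= 3/25, i.e. delta <= 3/25/9 = 1/75.
Since 1/75 < 1, this is tighter than 1; take delta = 1/75.
So delta = 1/75 works.

1/75
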